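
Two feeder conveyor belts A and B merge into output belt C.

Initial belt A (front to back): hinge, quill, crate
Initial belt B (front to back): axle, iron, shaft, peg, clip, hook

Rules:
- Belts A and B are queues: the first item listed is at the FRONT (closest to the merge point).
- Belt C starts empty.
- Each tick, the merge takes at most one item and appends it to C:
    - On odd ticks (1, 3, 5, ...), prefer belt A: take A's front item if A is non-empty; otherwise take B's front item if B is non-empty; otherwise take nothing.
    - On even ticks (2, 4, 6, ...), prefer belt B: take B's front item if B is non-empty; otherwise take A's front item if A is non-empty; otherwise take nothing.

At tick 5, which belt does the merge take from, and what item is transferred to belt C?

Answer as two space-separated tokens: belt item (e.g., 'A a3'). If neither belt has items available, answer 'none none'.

Answer: A crate

Derivation:
Tick 1: prefer A, take hinge from A; A=[quill,crate] B=[axle,iron,shaft,peg,clip,hook] C=[hinge]
Tick 2: prefer B, take axle from B; A=[quill,crate] B=[iron,shaft,peg,clip,hook] C=[hinge,axle]
Tick 3: prefer A, take quill from A; A=[crate] B=[iron,shaft,peg,clip,hook] C=[hinge,axle,quill]
Tick 4: prefer B, take iron from B; A=[crate] B=[shaft,peg,clip,hook] C=[hinge,axle,quill,iron]
Tick 5: prefer A, take crate from A; A=[-] B=[shaft,peg,clip,hook] C=[hinge,axle,quill,iron,crate]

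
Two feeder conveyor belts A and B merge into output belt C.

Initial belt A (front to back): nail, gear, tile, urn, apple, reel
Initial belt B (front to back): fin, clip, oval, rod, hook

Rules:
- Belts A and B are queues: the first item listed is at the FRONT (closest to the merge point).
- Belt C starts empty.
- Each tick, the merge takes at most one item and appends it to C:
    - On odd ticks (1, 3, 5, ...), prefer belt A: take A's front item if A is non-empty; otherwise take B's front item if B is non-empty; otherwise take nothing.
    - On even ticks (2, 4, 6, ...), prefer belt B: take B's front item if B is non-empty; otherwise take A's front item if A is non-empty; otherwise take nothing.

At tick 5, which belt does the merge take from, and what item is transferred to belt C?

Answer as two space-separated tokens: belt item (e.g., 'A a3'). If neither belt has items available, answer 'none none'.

Answer: A tile

Derivation:
Tick 1: prefer A, take nail from A; A=[gear,tile,urn,apple,reel] B=[fin,clip,oval,rod,hook] C=[nail]
Tick 2: prefer B, take fin from B; A=[gear,tile,urn,apple,reel] B=[clip,oval,rod,hook] C=[nail,fin]
Tick 3: prefer A, take gear from A; A=[tile,urn,apple,reel] B=[clip,oval,rod,hook] C=[nail,fin,gear]
Tick 4: prefer B, take clip from B; A=[tile,urn,apple,reel] B=[oval,rod,hook] C=[nail,fin,gear,clip]
Tick 5: prefer A, take tile from A; A=[urn,apple,reel] B=[oval,rod,hook] C=[nail,fin,gear,clip,tile]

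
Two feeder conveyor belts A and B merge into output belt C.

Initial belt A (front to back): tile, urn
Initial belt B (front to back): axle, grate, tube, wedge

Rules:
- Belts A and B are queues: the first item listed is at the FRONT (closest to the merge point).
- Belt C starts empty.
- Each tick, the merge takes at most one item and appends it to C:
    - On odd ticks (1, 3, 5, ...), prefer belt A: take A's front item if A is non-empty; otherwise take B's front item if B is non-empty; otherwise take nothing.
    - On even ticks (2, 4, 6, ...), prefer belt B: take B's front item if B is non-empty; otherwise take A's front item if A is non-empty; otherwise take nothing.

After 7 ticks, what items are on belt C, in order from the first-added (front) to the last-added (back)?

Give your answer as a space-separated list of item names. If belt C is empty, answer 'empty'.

Answer: tile axle urn grate tube wedge

Derivation:
Tick 1: prefer A, take tile from A; A=[urn] B=[axle,grate,tube,wedge] C=[tile]
Tick 2: prefer B, take axle from B; A=[urn] B=[grate,tube,wedge] C=[tile,axle]
Tick 3: prefer A, take urn from A; A=[-] B=[grate,tube,wedge] C=[tile,axle,urn]
Tick 4: prefer B, take grate from B; A=[-] B=[tube,wedge] C=[tile,axle,urn,grate]
Tick 5: prefer A, take tube from B; A=[-] B=[wedge] C=[tile,axle,urn,grate,tube]
Tick 6: prefer B, take wedge from B; A=[-] B=[-] C=[tile,axle,urn,grate,tube,wedge]
Tick 7: prefer A, both empty, nothing taken; A=[-] B=[-] C=[tile,axle,urn,grate,tube,wedge]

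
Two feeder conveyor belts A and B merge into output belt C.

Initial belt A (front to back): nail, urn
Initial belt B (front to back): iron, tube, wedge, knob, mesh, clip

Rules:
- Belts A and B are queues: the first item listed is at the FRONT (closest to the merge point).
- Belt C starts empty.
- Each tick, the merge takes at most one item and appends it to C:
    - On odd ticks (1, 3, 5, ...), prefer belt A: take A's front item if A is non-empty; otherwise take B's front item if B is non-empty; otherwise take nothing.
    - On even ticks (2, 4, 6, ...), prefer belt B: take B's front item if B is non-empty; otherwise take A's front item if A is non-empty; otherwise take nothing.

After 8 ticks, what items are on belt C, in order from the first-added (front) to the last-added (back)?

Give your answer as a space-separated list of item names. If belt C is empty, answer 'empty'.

Answer: nail iron urn tube wedge knob mesh clip

Derivation:
Tick 1: prefer A, take nail from A; A=[urn] B=[iron,tube,wedge,knob,mesh,clip] C=[nail]
Tick 2: prefer B, take iron from B; A=[urn] B=[tube,wedge,knob,mesh,clip] C=[nail,iron]
Tick 3: prefer A, take urn from A; A=[-] B=[tube,wedge,knob,mesh,clip] C=[nail,iron,urn]
Tick 4: prefer B, take tube from B; A=[-] B=[wedge,knob,mesh,clip] C=[nail,iron,urn,tube]
Tick 5: prefer A, take wedge from B; A=[-] B=[knob,mesh,clip] C=[nail,iron,urn,tube,wedge]
Tick 6: prefer B, take knob from B; A=[-] B=[mesh,clip] C=[nail,iron,urn,tube,wedge,knob]
Tick 7: prefer A, take mesh from B; A=[-] B=[clip] C=[nail,iron,urn,tube,wedge,knob,mesh]
Tick 8: prefer B, take clip from B; A=[-] B=[-] C=[nail,iron,urn,tube,wedge,knob,mesh,clip]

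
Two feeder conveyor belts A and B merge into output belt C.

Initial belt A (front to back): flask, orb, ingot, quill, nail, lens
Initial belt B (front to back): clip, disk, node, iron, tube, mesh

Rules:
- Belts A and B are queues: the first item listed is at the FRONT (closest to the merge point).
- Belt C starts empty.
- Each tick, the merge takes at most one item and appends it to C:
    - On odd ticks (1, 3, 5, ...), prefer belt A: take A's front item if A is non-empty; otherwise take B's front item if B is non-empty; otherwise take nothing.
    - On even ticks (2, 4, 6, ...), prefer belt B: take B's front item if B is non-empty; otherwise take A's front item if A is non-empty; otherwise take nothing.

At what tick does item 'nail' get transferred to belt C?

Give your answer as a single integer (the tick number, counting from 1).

Tick 1: prefer A, take flask from A; A=[orb,ingot,quill,nail,lens] B=[clip,disk,node,iron,tube,mesh] C=[flask]
Tick 2: prefer B, take clip from B; A=[orb,ingot,quill,nail,lens] B=[disk,node,iron,tube,mesh] C=[flask,clip]
Tick 3: prefer A, take orb from A; A=[ingot,quill,nail,lens] B=[disk,node,iron,tube,mesh] C=[flask,clip,orb]
Tick 4: prefer B, take disk from B; A=[ingot,quill,nail,lens] B=[node,iron,tube,mesh] C=[flask,clip,orb,disk]
Tick 5: prefer A, take ingot from A; A=[quill,nail,lens] B=[node,iron,tube,mesh] C=[flask,clip,orb,disk,ingot]
Tick 6: prefer B, take node from B; A=[quill,nail,lens] B=[iron,tube,mesh] C=[flask,clip,orb,disk,ingot,node]
Tick 7: prefer A, take quill from A; A=[nail,lens] B=[iron,tube,mesh] C=[flask,clip,orb,disk,ingot,node,quill]
Tick 8: prefer B, take iron from B; A=[nail,lens] B=[tube,mesh] C=[flask,clip,orb,disk,ingot,node,quill,iron]
Tick 9: prefer A, take nail from A; A=[lens] B=[tube,mesh] C=[flask,clip,orb,disk,ingot,node,quill,iron,nail]

Answer: 9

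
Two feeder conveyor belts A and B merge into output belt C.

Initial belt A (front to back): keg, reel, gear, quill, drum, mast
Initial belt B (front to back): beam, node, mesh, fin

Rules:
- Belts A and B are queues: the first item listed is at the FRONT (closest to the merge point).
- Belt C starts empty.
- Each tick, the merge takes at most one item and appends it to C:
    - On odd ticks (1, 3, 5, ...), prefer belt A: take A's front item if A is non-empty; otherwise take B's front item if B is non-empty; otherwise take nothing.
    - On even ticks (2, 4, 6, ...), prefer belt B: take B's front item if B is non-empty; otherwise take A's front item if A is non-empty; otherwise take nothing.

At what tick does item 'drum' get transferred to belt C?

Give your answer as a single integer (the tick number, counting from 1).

Answer: 9

Derivation:
Tick 1: prefer A, take keg from A; A=[reel,gear,quill,drum,mast] B=[beam,node,mesh,fin] C=[keg]
Tick 2: prefer B, take beam from B; A=[reel,gear,quill,drum,mast] B=[node,mesh,fin] C=[keg,beam]
Tick 3: prefer A, take reel from A; A=[gear,quill,drum,mast] B=[node,mesh,fin] C=[keg,beam,reel]
Tick 4: prefer B, take node from B; A=[gear,quill,drum,mast] B=[mesh,fin] C=[keg,beam,reel,node]
Tick 5: prefer A, take gear from A; A=[quill,drum,mast] B=[mesh,fin] C=[keg,beam,reel,node,gear]
Tick 6: prefer B, take mesh from B; A=[quill,drum,mast] B=[fin] C=[keg,beam,reel,node,gear,mesh]
Tick 7: prefer A, take quill from A; A=[drum,mast] B=[fin] C=[keg,beam,reel,node,gear,mesh,quill]
Tick 8: prefer B, take fin from B; A=[drum,mast] B=[-] C=[keg,beam,reel,node,gear,mesh,quill,fin]
Tick 9: prefer A, take drum from A; A=[mast] B=[-] C=[keg,beam,reel,node,gear,mesh,quill,fin,drum]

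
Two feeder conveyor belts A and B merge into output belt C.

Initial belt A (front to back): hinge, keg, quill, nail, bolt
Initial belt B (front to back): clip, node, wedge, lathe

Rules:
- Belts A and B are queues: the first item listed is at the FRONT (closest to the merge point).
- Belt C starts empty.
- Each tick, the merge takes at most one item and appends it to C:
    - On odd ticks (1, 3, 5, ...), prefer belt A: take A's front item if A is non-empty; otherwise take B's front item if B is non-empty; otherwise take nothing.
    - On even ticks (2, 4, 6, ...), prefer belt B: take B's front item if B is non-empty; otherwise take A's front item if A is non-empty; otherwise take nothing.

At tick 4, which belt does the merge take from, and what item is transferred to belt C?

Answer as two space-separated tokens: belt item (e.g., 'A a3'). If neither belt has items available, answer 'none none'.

Answer: B node

Derivation:
Tick 1: prefer A, take hinge from A; A=[keg,quill,nail,bolt] B=[clip,node,wedge,lathe] C=[hinge]
Tick 2: prefer B, take clip from B; A=[keg,quill,nail,bolt] B=[node,wedge,lathe] C=[hinge,clip]
Tick 3: prefer A, take keg from A; A=[quill,nail,bolt] B=[node,wedge,lathe] C=[hinge,clip,keg]
Tick 4: prefer B, take node from B; A=[quill,nail,bolt] B=[wedge,lathe] C=[hinge,clip,keg,node]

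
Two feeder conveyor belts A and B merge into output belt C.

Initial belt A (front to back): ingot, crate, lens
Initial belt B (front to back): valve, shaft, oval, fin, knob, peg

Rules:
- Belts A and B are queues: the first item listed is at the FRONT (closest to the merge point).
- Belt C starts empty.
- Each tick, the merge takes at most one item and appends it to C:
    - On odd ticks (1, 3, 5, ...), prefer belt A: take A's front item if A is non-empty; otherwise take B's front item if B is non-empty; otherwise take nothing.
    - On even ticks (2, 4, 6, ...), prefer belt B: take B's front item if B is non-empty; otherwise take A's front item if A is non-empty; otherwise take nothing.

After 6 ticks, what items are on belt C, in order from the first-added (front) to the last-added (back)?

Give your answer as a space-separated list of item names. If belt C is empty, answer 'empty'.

Tick 1: prefer A, take ingot from A; A=[crate,lens] B=[valve,shaft,oval,fin,knob,peg] C=[ingot]
Tick 2: prefer B, take valve from B; A=[crate,lens] B=[shaft,oval,fin,knob,peg] C=[ingot,valve]
Tick 3: prefer A, take crate from A; A=[lens] B=[shaft,oval,fin,knob,peg] C=[ingot,valve,crate]
Tick 4: prefer B, take shaft from B; A=[lens] B=[oval,fin,knob,peg] C=[ingot,valve,crate,shaft]
Tick 5: prefer A, take lens from A; A=[-] B=[oval,fin,knob,peg] C=[ingot,valve,crate,shaft,lens]
Tick 6: prefer B, take oval from B; A=[-] B=[fin,knob,peg] C=[ingot,valve,crate,shaft,lens,oval]

Answer: ingot valve crate shaft lens oval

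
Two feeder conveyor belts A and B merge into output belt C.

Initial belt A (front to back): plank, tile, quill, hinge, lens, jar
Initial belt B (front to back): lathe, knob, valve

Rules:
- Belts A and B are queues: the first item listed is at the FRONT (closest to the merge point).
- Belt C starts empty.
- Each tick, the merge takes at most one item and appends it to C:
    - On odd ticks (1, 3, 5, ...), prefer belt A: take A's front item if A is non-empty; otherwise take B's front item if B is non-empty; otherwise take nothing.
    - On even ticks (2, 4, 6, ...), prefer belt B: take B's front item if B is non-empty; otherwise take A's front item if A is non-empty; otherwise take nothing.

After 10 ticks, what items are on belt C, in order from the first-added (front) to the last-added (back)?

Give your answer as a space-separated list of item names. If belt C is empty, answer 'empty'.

Tick 1: prefer A, take plank from A; A=[tile,quill,hinge,lens,jar] B=[lathe,knob,valve] C=[plank]
Tick 2: prefer B, take lathe from B; A=[tile,quill,hinge,lens,jar] B=[knob,valve] C=[plank,lathe]
Tick 3: prefer A, take tile from A; A=[quill,hinge,lens,jar] B=[knob,valve] C=[plank,lathe,tile]
Tick 4: prefer B, take knob from B; A=[quill,hinge,lens,jar] B=[valve] C=[plank,lathe,tile,knob]
Tick 5: prefer A, take quill from A; A=[hinge,lens,jar] B=[valve] C=[plank,lathe,tile,knob,quill]
Tick 6: prefer B, take valve from B; A=[hinge,lens,jar] B=[-] C=[plank,lathe,tile,knob,quill,valve]
Tick 7: prefer A, take hinge from A; A=[lens,jar] B=[-] C=[plank,lathe,tile,knob,quill,valve,hinge]
Tick 8: prefer B, take lens from A; A=[jar] B=[-] C=[plank,lathe,tile,knob,quill,valve,hinge,lens]
Tick 9: prefer A, take jar from A; A=[-] B=[-] C=[plank,lathe,tile,knob,quill,valve,hinge,lens,jar]
Tick 10: prefer B, both empty, nothing taken; A=[-] B=[-] C=[plank,lathe,tile,knob,quill,valve,hinge,lens,jar]

Answer: plank lathe tile knob quill valve hinge lens jar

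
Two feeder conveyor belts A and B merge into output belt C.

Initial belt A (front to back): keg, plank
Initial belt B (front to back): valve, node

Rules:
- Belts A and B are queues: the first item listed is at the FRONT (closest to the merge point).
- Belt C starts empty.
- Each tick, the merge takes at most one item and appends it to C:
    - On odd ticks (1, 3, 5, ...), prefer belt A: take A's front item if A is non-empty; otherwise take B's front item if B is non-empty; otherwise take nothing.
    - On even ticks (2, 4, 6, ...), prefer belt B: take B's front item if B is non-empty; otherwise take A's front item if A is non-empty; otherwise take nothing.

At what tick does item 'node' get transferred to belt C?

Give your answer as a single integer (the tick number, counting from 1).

Tick 1: prefer A, take keg from A; A=[plank] B=[valve,node] C=[keg]
Tick 2: prefer B, take valve from B; A=[plank] B=[node] C=[keg,valve]
Tick 3: prefer A, take plank from A; A=[-] B=[node] C=[keg,valve,plank]
Tick 4: prefer B, take node from B; A=[-] B=[-] C=[keg,valve,plank,node]

Answer: 4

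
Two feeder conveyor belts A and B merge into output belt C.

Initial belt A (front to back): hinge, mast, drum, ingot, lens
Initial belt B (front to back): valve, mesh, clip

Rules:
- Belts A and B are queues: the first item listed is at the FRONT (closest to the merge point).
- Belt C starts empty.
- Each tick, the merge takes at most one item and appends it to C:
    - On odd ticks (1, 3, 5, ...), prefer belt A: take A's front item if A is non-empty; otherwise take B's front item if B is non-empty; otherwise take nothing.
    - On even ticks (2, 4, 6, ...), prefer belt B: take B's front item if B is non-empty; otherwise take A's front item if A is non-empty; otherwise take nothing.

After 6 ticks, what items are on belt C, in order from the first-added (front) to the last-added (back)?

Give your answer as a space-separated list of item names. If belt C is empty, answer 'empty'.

Answer: hinge valve mast mesh drum clip

Derivation:
Tick 1: prefer A, take hinge from A; A=[mast,drum,ingot,lens] B=[valve,mesh,clip] C=[hinge]
Tick 2: prefer B, take valve from B; A=[mast,drum,ingot,lens] B=[mesh,clip] C=[hinge,valve]
Tick 3: prefer A, take mast from A; A=[drum,ingot,lens] B=[mesh,clip] C=[hinge,valve,mast]
Tick 4: prefer B, take mesh from B; A=[drum,ingot,lens] B=[clip] C=[hinge,valve,mast,mesh]
Tick 5: prefer A, take drum from A; A=[ingot,lens] B=[clip] C=[hinge,valve,mast,mesh,drum]
Tick 6: prefer B, take clip from B; A=[ingot,lens] B=[-] C=[hinge,valve,mast,mesh,drum,clip]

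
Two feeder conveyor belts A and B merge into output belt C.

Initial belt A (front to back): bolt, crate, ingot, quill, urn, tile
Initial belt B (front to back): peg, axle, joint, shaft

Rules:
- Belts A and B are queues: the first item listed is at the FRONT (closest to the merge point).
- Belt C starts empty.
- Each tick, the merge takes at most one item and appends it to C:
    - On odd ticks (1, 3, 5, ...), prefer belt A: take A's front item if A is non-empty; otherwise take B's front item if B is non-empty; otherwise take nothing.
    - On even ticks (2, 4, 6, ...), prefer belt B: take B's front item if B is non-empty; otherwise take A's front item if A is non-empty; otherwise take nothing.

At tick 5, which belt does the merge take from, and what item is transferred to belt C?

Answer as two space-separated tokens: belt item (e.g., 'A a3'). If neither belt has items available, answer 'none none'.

Answer: A ingot

Derivation:
Tick 1: prefer A, take bolt from A; A=[crate,ingot,quill,urn,tile] B=[peg,axle,joint,shaft] C=[bolt]
Tick 2: prefer B, take peg from B; A=[crate,ingot,quill,urn,tile] B=[axle,joint,shaft] C=[bolt,peg]
Tick 3: prefer A, take crate from A; A=[ingot,quill,urn,tile] B=[axle,joint,shaft] C=[bolt,peg,crate]
Tick 4: prefer B, take axle from B; A=[ingot,quill,urn,tile] B=[joint,shaft] C=[bolt,peg,crate,axle]
Tick 5: prefer A, take ingot from A; A=[quill,urn,tile] B=[joint,shaft] C=[bolt,peg,crate,axle,ingot]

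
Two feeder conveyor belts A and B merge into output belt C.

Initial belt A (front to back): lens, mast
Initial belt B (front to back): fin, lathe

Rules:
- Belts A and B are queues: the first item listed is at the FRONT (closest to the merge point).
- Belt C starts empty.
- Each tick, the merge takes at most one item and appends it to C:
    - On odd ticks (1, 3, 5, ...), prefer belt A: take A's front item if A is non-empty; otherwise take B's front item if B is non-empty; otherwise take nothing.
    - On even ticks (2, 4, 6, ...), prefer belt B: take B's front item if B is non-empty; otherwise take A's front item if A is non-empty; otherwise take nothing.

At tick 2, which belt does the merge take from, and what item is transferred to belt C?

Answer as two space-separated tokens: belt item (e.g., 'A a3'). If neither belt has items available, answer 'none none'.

Tick 1: prefer A, take lens from A; A=[mast] B=[fin,lathe] C=[lens]
Tick 2: prefer B, take fin from B; A=[mast] B=[lathe] C=[lens,fin]

Answer: B fin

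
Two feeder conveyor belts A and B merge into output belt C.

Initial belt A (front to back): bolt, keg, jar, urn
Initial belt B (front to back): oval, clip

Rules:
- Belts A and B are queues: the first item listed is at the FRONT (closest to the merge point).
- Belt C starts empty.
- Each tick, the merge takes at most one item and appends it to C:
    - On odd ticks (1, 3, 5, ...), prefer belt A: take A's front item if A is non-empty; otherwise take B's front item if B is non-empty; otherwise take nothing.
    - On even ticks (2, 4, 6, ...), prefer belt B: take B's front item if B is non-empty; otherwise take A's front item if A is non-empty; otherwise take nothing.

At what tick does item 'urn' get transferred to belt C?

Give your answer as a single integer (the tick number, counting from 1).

Tick 1: prefer A, take bolt from A; A=[keg,jar,urn] B=[oval,clip] C=[bolt]
Tick 2: prefer B, take oval from B; A=[keg,jar,urn] B=[clip] C=[bolt,oval]
Tick 3: prefer A, take keg from A; A=[jar,urn] B=[clip] C=[bolt,oval,keg]
Tick 4: prefer B, take clip from B; A=[jar,urn] B=[-] C=[bolt,oval,keg,clip]
Tick 5: prefer A, take jar from A; A=[urn] B=[-] C=[bolt,oval,keg,clip,jar]
Tick 6: prefer B, take urn from A; A=[-] B=[-] C=[bolt,oval,keg,clip,jar,urn]

Answer: 6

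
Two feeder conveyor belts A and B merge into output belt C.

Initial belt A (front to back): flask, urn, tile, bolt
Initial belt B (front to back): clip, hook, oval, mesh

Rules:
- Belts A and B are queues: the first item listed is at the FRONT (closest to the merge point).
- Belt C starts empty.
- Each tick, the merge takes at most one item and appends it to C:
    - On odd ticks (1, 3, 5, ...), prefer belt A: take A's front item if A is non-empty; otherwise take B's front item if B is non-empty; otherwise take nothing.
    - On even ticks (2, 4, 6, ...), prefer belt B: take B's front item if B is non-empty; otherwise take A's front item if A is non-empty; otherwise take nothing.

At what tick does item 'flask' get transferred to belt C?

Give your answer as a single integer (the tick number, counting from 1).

Answer: 1

Derivation:
Tick 1: prefer A, take flask from A; A=[urn,tile,bolt] B=[clip,hook,oval,mesh] C=[flask]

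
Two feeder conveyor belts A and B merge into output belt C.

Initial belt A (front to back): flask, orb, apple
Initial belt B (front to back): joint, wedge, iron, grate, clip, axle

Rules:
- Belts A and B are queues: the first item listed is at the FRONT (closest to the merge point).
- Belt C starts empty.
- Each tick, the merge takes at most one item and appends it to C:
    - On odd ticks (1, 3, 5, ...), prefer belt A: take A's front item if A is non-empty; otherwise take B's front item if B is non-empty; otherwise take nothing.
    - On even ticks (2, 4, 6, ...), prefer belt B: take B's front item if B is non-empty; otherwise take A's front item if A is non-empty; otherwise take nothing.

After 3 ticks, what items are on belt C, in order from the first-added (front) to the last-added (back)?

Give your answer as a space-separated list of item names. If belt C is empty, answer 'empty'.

Tick 1: prefer A, take flask from A; A=[orb,apple] B=[joint,wedge,iron,grate,clip,axle] C=[flask]
Tick 2: prefer B, take joint from B; A=[orb,apple] B=[wedge,iron,grate,clip,axle] C=[flask,joint]
Tick 3: prefer A, take orb from A; A=[apple] B=[wedge,iron,grate,clip,axle] C=[flask,joint,orb]

Answer: flask joint orb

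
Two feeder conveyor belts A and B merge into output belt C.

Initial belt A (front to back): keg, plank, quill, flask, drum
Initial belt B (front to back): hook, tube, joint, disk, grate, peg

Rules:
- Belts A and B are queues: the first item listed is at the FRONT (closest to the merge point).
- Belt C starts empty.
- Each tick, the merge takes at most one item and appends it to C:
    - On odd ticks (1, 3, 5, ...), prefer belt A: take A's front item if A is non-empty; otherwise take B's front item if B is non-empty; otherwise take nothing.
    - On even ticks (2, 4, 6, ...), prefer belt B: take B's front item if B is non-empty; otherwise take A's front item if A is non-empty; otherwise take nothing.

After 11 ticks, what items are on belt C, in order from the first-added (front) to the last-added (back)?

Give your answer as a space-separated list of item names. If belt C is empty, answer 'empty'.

Answer: keg hook plank tube quill joint flask disk drum grate peg

Derivation:
Tick 1: prefer A, take keg from A; A=[plank,quill,flask,drum] B=[hook,tube,joint,disk,grate,peg] C=[keg]
Tick 2: prefer B, take hook from B; A=[plank,quill,flask,drum] B=[tube,joint,disk,grate,peg] C=[keg,hook]
Tick 3: prefer A, take plank from A; A=[quill,flask,drum] B=[tube,joint,disk,grate,peg] C=[keg,hook,plank]
Tick 4: prefer B, take tube from B; A=[quill,flask,drum] B=[joint,disk,grate,peg] C=[keg,hook,plank,tube]
Tick 5: prefer A, take quill from A; A=[flask,drum] B=[joint,disk,grate,peg] C=[keg,hook,plank,tube,quill]
Tick 6: prefer B, take joint from B; A=[flask,drum] B=[disk,grate,peg] C=[keg,hook,plank,tube,quill,joint]
Tick 7: prefer A, take flask from A; A=[drum] B=[disk,grate,peg] C=[keg,hook,plank,tube,quill,joint,flask]
Tick 8: prefer B, take disk from B; A=[drum] B=[grate,peg] C=[keg,hook,plank,tube,quill,joint,flask,disk]
Tick 9: prefer A, take drum from A; A=[-] B=[grate,peg] C=[keg,hook,plank,tube,quill,joint,flask,disk,drum]
Tick 10: prefer B, take grate from B; A=[-] B=[peg] C=[keg,hook,plank,tube,quill,joint,flask,disk,drum,grate]
Tick 11: prefer A, take peg from B; A=[-] B=[-] C=[keg,hook,plank,tube,quill,joint,flask,disk,drum,grate,peg]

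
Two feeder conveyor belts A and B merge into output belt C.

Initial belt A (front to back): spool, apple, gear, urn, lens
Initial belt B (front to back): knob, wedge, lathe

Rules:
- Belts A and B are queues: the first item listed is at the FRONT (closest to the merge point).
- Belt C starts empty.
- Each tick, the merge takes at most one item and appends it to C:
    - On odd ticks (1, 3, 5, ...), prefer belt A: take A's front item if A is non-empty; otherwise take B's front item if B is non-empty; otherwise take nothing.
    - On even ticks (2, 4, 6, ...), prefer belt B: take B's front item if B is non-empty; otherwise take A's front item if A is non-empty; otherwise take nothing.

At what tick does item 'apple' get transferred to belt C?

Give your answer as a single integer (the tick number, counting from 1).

Tick 1: prefer A, take spool from A; A=[apple,gear,urn,lens] B=[knob,wedge,lathe] C=[spool]
Tick 2: prefer B, take knob from B; A=[apple,gear,urn,lens] B=[wedge,lathe] C=[spool,knob]
Tick 3: prefer A, take apple from A; A=[gear,urn,lens] B=[wedge,lathe] C=[spool,knob,apple]

Answer: 3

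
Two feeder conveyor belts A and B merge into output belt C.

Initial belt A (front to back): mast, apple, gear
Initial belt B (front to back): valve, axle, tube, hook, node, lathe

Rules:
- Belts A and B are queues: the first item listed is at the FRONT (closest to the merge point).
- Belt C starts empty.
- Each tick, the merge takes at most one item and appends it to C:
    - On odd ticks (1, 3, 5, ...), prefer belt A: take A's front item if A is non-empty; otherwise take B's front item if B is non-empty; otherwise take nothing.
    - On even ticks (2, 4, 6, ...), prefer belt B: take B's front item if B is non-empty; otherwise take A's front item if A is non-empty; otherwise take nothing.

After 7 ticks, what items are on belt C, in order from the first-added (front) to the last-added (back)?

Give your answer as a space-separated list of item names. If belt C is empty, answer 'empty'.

Tick 1: prefer A, take mast from A; A=[apple,gear] B=[valve,axle,tube,hook,node,lathe] C=[mast]
Tick 2: prefer B, take valve from B; A=[apple,gear] B=[axle,tube,hook,node,lathe] C=[mast,valve]
Tick 3: prefer A, take apple from A; A=[gear] B=[axle,tube,hook,node,lathe] C=[mast,valve,apple]
Tick 4: prefer B, take axle from B; A=[gear] B=[tube,hook,node,lathe] C=[mast,valve,apple,axle]
Tick 5: prefer A, take gear from A; A=[-] B=[tube,hook,node,lathe] C=[mast,valve,apple,axle,gear]
Tick 6: prefer B, take tube from B; A=[-] B=[hook,node,lathe] C=[mast,valve,apple,axle,gear,tube]
Tick 7: prefer A, take hook from B; A=[-] B=[node,lathe] C=[mast,valve,apple,axle,gear,tube,hook]

Answer: mast valve apple axle gear tube hook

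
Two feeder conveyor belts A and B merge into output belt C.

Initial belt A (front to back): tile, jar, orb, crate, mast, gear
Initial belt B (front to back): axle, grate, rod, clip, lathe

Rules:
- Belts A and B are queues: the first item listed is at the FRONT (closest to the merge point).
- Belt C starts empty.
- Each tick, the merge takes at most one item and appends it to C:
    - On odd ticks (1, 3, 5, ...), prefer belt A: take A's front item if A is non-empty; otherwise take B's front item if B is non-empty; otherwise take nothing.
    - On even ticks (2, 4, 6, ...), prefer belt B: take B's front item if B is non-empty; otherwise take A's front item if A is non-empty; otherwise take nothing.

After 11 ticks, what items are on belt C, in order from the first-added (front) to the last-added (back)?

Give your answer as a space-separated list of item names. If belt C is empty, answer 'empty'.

Answer: tile axle jar grate orb rod crate clip mast lathe gear

Derivation:
Tick 1: prefer A, take tile from A; A=[jar,orb,crate,mast,gear] B=[axle,grate,rod,clip,lathe] C=[tile]
Tick 2: prefer B, take axle from B; A=[jar,orb,crate,mast,gear] B=[grate,rod,clip,lathe] C=[tile,axle]
Tick 3: prefer A, take jar from A; A=[orb,crate,mast,gear] B=[grate,rod,clip,lathe] C=[tile,axle,jar]
Tick 4: prefer B, take grate from B; A=[orb,crate,mast,gear] B=[rod,clip,lathe] C=[tile,axle,jar,grate]
Tick 5: prefer A, take orb from A; A=[crate,mast,gear] B=[rod,clip,lathe] C=[tile,axle,jar,grate,orb]
Tick 6: prefer B, take rod from B; A=[crate,mast,gear] B=[clip,lathe] C=[tile,axle,jar,grate,orb,rod]
Tick 7: prefer A, take crate from A; A=[mast,gear] B=[clip,lathe] C=[tile,axle,jar,grate,orb,rod,crate]
Tick 8: prefer B, take clip from B; A=[mast,gear] B=[lathe] C=[tile,axle,jar,grate,orb,rod,crate,clip]
Tick 9: prefer A, take mast from A; A=[gear] B=[lathe] C=[tile,axle,jar,grate,orb,rod,crate,clip,mast]
Tick 10: prefer B, take lathe from B; A=[gear] B=[-] C=[tile,axle,jar,grate,orb,rod,crate,clip,mast,lathe]
Tick 11: prefer A, take gear from A; A=[-] B=[-] C=[tile,axle,jar,grate,orb,rod,crate,clip,mast,lathe,gear]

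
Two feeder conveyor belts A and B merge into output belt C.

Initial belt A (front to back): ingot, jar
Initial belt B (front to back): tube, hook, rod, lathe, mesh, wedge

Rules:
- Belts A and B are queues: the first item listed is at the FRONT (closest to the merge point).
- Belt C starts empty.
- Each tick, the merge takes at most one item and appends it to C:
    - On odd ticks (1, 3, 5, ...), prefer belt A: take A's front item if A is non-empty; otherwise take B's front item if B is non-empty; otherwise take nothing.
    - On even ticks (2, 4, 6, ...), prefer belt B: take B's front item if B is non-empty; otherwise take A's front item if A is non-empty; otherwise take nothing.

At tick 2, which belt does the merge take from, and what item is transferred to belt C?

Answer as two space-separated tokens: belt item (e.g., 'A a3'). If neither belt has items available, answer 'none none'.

Answer: B tube

Derivation:
Tick 1: prefer A, take ingot from A; A=[jar] B=[tube,hook,rod,lathe,mesh,wedge] C=[ingot]
Tick 2: prefer B, take tube from B; A=[jar] B=[hook,rod,lathe,mesh,wedge] C=[ingot,tube]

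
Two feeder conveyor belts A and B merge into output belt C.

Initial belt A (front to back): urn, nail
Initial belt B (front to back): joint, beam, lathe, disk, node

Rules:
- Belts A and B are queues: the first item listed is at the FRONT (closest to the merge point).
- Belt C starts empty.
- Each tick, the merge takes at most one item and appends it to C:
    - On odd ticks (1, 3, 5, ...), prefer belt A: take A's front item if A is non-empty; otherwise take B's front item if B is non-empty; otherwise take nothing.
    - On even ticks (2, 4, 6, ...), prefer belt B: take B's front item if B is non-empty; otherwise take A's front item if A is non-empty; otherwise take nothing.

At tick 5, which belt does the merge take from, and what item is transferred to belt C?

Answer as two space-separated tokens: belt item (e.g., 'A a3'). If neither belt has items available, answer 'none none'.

Tick 1: prefer A, take urn from A; A=[nail] B=[joint,beam,lathe,disk,node] C=[urn]
Tick 2: prefer B, take joint from B; A=[nail] B=[beam,lathe,disk,node] C=[urn,joint]
Tick 3: prefer A, take nail from A; A=[-] B=[beam,lathe,disk,node] C=[urn,joint,nail]
Tick 4: prefer B, take beam from B; A=[-] B=[lathe,disk,node] C=[urn,joint,nail,beam]
Tick 5: prefer A, take lathe from B; A=[-] B=[disk,node] C=[urn,joint,nail,beam,lathe]

Answer: B lathe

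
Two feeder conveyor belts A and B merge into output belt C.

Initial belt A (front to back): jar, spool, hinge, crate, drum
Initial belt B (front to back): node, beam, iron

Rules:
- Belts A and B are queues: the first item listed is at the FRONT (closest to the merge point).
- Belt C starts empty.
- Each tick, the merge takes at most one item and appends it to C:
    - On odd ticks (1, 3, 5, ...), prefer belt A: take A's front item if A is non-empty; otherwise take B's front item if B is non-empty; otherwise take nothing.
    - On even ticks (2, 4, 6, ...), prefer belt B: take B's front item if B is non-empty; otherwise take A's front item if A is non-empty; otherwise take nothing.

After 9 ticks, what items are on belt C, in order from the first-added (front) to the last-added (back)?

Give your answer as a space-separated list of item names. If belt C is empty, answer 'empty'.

Tick 1: prefer A, take jar from A; A=[spool,hinge,crate,drum] B=[node,beam,iron] C=[jar]
Tick 2: prefer B, take node from B; A=[spool,hinge,crate,drum] B=[beam,iron] C=[jar,node]
Tick 3: prefer A, take spool from A; A=[hinge,crate,drum] B=[beam,iron] C=[jar,node,spool]
Tick 4: prefer B, take beam from B; A=[hinge,crate,drum] B=[iron] C=[jar,node,spool,beam]
Tick 5: prefer A, take hinge from A; A=[crate,drum] B=[iron] C=[jar,node,spool,beam,hinge]
Tick 6: prefer B, take iron from B; A=[crate,drum] B=[-] C=[jar,node,spool,beam,hinge,iron]
Tick 7: prefer A, take crate from A; A=[drum] B=[-] C=[jar,node,spool,beam,hinge,iron,crate]
Tick 8: prefer B, take drum from A; A=[-] B=[-] C=[jar,node,spool,beam,hinge,iron,crate,drum]
Tick 9: prefer A, both empty, nothing taken; A=[-] B=[-] C=[jar,node,spool,beam,hinge,iron,crate,drum]

Answer: jar node spool beam hinge iron crate drum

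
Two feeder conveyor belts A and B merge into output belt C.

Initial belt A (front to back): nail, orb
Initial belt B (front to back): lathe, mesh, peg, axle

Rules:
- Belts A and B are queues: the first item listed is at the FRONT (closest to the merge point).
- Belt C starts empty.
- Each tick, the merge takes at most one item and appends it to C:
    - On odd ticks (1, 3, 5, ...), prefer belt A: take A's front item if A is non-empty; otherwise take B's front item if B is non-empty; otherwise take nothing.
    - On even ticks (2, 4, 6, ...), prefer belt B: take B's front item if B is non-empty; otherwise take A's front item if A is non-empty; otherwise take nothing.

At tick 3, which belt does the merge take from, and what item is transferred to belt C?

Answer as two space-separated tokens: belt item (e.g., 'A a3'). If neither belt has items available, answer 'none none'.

Tick 1: prefer A, take nail from A; A=[orb] B=[lathe,mesh,peg,axle] C=[nail]
Tick 2: prefer B, take lathe from B; A=[orb] B=[mesh,peg,axle] C=[nail,lathe]
Tick 3: prefer A, take orb from A; A=[-] B=[mesh,peg,axle] C=[nail,lathe,orb]

Answer: A orb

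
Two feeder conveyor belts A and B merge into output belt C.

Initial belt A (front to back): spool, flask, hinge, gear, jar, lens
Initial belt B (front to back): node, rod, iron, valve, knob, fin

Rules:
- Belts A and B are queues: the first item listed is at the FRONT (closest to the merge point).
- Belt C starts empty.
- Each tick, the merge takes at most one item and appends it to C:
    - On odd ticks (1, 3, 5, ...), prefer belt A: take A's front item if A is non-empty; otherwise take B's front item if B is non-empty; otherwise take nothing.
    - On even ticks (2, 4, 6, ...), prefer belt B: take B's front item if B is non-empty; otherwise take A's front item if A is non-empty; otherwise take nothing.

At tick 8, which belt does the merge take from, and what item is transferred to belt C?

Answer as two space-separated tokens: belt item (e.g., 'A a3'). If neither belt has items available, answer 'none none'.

Answer: B valve

Derivation:
Tick 1: prefer A, take spool from A; A=[flask,hinge,gear,jar,lens] B=[node,rod,iron,valve,knob,fin] C=[spool]
Tick 2: prefer B, take node from B; A=[flask,hinge,gear,jar,lens] B=[rod,iron,valve,knob,fin] C=[spool,node]
Tick 3: prefer A, take flask from A; A=[hinge,gear,jar,lens] B=[rod,iron,valve,knob,fin] C=[spool,node,flask]
Tick 4: prefer B, take rod from B; A=[hinge,gear,jar,lens] B=[iron,valve,knob,fin] C=[spool,node,flask,rod]
Tick 5: prefer A, take hinge from A; A=[gear,jar,lens] B=[iron,valve,knob,fin] C=[spool,node,flask,rod,hinge]
Tick 6: prefer B, take iron from B; A=[gear,jar,lens] B=[valve,knob,fin] C=[spool,node,flask,rod,hinge,iron]
Tick 7: prefer A, take gear from A; A=[jar,lens] B=[valve,knob,fin] C=[spool,node,flask,rod,hinge,iron,gear]
Tick 8: prefer B, take valve from B; A=[jar,lens] B=[knob,fin] C=[spool,node,flask,rod,hinge,iron,gear,valve]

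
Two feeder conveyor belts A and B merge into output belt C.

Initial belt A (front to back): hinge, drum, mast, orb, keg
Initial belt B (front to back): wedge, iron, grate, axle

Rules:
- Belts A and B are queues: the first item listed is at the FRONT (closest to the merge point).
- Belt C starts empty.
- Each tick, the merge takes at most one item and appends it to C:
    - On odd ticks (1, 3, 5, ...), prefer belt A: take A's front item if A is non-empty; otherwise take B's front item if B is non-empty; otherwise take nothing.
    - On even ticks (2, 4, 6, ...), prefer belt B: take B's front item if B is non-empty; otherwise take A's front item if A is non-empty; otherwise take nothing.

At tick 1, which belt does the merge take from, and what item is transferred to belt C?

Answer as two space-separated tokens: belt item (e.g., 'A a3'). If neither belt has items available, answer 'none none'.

Tick 1: prefer A, take hinge from A; A=[drum,mast,orb,keg] B=[wedge,iron,grate,axle] C=[hinge]

Answer: A hinge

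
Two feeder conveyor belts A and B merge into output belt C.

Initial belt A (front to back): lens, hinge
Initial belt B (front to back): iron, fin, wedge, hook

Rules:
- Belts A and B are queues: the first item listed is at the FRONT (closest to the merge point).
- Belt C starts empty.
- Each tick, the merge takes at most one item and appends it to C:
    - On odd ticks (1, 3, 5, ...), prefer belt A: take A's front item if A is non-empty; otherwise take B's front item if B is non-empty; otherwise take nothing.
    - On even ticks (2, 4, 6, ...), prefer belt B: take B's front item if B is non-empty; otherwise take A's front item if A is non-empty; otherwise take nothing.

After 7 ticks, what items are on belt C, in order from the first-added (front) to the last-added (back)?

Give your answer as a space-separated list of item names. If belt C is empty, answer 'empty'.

Tick 1: prefer A, take lens from A; A=[hinge] B=[iron,fin,wedge,hook] C=[lens]
Tick 2: prefer B, take iron from B; A=[hinge] B=[fin,wedge,hook] C=[lens,iron]
Tick 3: prefer A, take hinge from A; A=[-] B=[fin,wedge,hook] C=[lens,iron,hinge]
Tick 4: prefer B, take fin from B; A=[-] B=[wedge,hook] C=[lens,iron,hinge,fin]
Tick 5: prefer A, take wedge from B; A=[-] B=[hook] C=[lens,iron,hinge,fin,wedge]
Tick 6: prefer B, take hook from B; A=[-] B=[-] C=[lens,iron,hinge,fin,wedge,hook]
Tick 7: prefer A, both empty, nothing taken; A=[-] B=[-] C=[lens,iron,hinge,fin,wedge,hook]

Answer: lens iron hinge fin wedge hook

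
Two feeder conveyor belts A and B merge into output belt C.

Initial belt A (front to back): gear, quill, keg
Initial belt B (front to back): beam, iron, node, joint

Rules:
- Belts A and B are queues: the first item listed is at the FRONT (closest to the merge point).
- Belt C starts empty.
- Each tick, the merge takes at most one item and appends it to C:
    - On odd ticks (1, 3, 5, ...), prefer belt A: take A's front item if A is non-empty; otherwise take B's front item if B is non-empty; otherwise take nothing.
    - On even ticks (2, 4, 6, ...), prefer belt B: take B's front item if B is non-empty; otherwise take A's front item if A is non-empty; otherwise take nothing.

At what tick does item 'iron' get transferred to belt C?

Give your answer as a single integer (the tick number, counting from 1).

Tick 1: prefer A, take gear from A; A=[quill,keg] B=[beam,iron,node,joint] C=[gear]
Tick 2: prefer B, take beam from B; A=[quill,keg] B=[iron,node,joint] C=[gear,beam]
Tick 3: prefer A, take quill from A; A=[keg] B=[iron,node,joint] C=[gear,beam,quill]
Tick 4: prefer B, take iron from B; A=[keg] B=[node,joint] C=[gear,beam,quill,iron]

Answer: 4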